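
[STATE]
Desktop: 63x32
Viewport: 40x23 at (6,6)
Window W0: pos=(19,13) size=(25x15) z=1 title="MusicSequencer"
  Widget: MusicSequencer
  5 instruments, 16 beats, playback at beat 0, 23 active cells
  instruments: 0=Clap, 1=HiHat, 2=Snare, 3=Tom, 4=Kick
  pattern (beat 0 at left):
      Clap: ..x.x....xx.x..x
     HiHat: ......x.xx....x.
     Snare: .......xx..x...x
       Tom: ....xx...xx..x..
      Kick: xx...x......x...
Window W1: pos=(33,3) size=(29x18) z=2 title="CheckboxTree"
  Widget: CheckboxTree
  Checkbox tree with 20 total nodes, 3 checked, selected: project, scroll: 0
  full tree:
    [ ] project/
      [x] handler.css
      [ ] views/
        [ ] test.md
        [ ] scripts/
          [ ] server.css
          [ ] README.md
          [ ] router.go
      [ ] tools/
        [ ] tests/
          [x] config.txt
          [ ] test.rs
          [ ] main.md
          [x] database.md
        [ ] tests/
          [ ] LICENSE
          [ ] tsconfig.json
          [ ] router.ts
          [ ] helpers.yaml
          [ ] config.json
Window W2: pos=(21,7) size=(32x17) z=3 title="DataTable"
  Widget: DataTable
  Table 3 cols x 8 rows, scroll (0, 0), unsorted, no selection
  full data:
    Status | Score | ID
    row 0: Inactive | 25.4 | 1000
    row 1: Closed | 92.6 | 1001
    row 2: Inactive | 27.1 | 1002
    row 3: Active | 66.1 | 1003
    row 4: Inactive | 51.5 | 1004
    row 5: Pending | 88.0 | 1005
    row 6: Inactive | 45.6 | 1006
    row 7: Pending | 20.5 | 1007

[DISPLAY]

                           ┃>[-] project
               ┏━━━━━━━━━━━━━━━━━━━━━━━━
               ┃ DataTable              
               ┠────────────────────────
               ┃Status  │Score│ID       
               ┃────────┼─────┼────     
               ┃Inactive│25.4 │1000     
             ┏━┃Closed  │92.6 │1001     
             ┃ ┃Inactive│27.1 │1002     
             ┠─┃Active  │66.1 │1003     
             ┃ ┃Inactive│51.5 │1004     
             ┃ ┃Pending │88.0 │1005     
             ┃ ┃Inactive│45.6 │1006     
             ┃ ┃Pending │20.5 │1007     
             ┃ ┃                        
             ┃ ┃                        
             ┃ ┃                        
             ┃ ┗━━━━━━━━━━━━━━━━━━━━━━━━
             ┃                       ┃  
             ┃                       ┃  
             ┃                       ┃  
             ┗━━━━━━━━━━━━━━━━━━━━━━━┛  
                                        


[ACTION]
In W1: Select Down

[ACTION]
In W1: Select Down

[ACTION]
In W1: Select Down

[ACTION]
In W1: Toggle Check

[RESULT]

                           ┃ [-] project
               ┏━━━━━━━━━━━━━━━━━━━━━━━━
               ┃ DataTable              
               ┠────────────────────────
               ┃Status  │Score│ID       
               ┃────────┼─────┼────     
               ┃Inactive│25.4 │1000     
             ┏━┃Closed  │92.6 │1001     
             ┃ ┃Inactive│27.1 │1002     
             ┠─┃Active  │66.1 │1003     
             ┃ ┃Inactive│51.5 │1004     
             ┃ ┃Pending │88.0 │1005     
             ┃ ┃Inactive│45.6 │1006     
             ┃ ┃Pending │20.5 │1007     
             ┃ ┃                        
             ┃ ┃                        
             ┃ ┃                        
             ┃ ┗━━━━━━━━━━━━━━━━━━━━━━━━
             ┃                       ┃  
             ┃                       ┃  
             ┃                       ┃  
             ┗━━━━━━━━━━━━━━━━━━━━━━━┛  
                                        


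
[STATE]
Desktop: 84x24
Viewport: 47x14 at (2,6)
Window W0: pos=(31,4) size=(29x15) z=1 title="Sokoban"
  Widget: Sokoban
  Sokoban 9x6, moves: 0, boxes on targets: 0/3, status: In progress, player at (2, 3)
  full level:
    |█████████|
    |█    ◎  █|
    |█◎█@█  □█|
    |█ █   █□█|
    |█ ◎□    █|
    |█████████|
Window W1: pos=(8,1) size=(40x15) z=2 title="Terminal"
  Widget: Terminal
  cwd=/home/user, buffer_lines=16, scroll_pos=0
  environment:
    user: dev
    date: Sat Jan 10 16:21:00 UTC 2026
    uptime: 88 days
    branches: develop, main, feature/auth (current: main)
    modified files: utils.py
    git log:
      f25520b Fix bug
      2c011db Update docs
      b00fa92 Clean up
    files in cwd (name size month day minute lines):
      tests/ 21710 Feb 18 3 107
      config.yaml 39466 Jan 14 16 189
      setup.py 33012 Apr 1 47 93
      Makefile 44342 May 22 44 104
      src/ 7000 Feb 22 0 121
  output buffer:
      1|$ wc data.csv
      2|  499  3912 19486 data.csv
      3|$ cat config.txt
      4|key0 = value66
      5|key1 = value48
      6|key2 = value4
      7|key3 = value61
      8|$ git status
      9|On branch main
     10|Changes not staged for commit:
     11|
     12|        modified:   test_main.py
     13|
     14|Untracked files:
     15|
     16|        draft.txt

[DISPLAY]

      ┃$ cat config.txt                      ┃─
      ┃key0 = value66                        ┃ 
      ┃key1 = value48                        ┃ 
      ┃key2 = value4                         ┃ 
      ┃key3 = value61                        ┃ 
      ┃$ git status                          ┃ 
      ┃On branch main                        ┃ 
      ┃Changes not staged for commit:        ┃ 
      ┃                                      ┃ 
      ┗━━━━━━━━━━━━━━━━━━━━━━━━━━━━━━━━━━━━━━┛ 
                             ┃                 
                             ┃                 
                             ┗━━━━━━━━━━━━━━━━━
                                               


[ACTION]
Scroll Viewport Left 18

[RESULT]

        ┃$ cat config.txt                      
        ┃key0 = value66                        
        ┃key1 = value48                        
        ┃key2 = value4                         
        ┃key3 = value61                        
        ┃$ git status                          
        ┃On branch main                        
        ┃Changes not staged for commit:        
        ┃                                      
        ┗━━━━━━━━━━━━━━━━━━━━━━━━━━━━━━━━━━━━━━
                               ┃               
                               ┃               
                               ┗━━━━━━━━━━━━━━━
                                               


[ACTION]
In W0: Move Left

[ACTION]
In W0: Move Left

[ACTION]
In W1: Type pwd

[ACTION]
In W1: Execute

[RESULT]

        ┃                                      
        ┃        modified:   test_main.py      
        ┃                                      
        ┃Untracked files:                      
        ┃                                      
        ┃        draft.txt                     
        ┃$ pwd                                 
        ┃/home/user                            
        ┃$ █                                   
        ┗━━━━━━━━━━━━━━━━━━━━━━━━━━━━━━━━━━━━━━
                               ┃               
                               ┃               
                               ┗━━━━━━━━━━━━━━━
                                               


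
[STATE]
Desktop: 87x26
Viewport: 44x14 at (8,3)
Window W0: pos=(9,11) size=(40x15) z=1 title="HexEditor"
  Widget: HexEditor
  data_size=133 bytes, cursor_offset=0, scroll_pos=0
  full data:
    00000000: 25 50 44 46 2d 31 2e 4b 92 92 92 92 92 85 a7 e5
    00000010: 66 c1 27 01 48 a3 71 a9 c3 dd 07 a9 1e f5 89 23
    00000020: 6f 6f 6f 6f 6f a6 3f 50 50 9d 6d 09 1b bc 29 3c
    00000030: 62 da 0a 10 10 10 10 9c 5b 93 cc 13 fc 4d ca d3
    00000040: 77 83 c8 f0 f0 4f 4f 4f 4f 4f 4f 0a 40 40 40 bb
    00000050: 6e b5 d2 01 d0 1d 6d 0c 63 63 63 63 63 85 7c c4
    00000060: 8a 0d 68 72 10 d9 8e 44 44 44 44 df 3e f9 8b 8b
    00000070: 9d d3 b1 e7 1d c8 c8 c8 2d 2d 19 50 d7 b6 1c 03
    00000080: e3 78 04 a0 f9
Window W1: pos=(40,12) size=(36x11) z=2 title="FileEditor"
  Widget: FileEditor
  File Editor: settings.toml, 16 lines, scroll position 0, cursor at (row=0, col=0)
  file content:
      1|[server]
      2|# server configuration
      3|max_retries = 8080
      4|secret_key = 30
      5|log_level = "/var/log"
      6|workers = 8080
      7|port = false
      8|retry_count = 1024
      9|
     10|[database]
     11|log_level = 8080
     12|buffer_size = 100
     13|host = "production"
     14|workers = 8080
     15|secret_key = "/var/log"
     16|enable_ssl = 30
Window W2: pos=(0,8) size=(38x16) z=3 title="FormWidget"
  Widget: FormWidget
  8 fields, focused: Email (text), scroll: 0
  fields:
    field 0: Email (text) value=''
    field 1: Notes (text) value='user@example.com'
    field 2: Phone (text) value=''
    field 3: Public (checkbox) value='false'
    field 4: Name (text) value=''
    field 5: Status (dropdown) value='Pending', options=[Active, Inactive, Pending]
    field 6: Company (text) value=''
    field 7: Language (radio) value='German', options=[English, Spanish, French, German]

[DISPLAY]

                                            
                                            
                                            
                                            
                                            
━━━━━━━━━━━━━━━━━━━━━━━━━━━━━┓              
dget                         ┃              
─────────────────────────────┨              
:      [                    ]┃━━━━━━━━━━┓   
:      [user@example.com    ]┃  ┏━━━━━━━━━━━
:      [                    ]┃──┃ FileEditor
c:     [ ]                   ┃2e┠───────────
       [                    ]┃71┃█server]   
s:     [Pending            ▼]┃3f┃# server co


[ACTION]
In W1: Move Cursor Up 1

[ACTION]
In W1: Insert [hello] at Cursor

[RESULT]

                                            
                                            
                                            
                                            
                                            
━━━━━━━━━━━━━━━━━━━━━━━━━━━━━┓              
dget                         ┃              
─────────────────────────────┨              
:      [                    ]┃━━━━━━━━━━┓   
:      [user@example.com    ]┃  ┏━━━━━━━━━━━
:      [                    ]┃──┃ FileEditor
c:     [ ]                   ┃2e┠───────────
       [                    ]┃71┃hello█serve
s:     [Pending            ▼]┃3f┃# server co


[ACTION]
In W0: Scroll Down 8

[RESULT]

                                            
                                            
                                            
                                            
                                            
━━━━━━━━━━━━━━━━━━━━━━━━━━━━━┓              
dget                         ┃              
─────────────────────────────┨              
:      [                    ]┃━━━━━━━━━━┓   
:      [user@example.com    ]┃  ┏━━━━━━━━━━━
:      [                    ]┃──┃ FileEditor
c:     [ ]                   ┃  ┠───────────
       [                    ]┃  ┃hello█serve
s:     [Pending            ▼]┃  ┃# server co


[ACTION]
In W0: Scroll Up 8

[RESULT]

                                            
                                            
                                            
                                            
                                            
━━━━━━━━━━━━━━━━━━━━━━━━━━━━━┓              
dget                         ┃              
─────────────────────────────┨              
:      [                    ]┃━━━━━━━━━━┓   
:      [user@example.com    ]┃  ┏━━━━━━━━━━━
:      [                    ]┃──┃ FileEditor
c:     [ ]                   ┃2e┠───────────
       [                    ]┃71┃hello█serve
s:     [Pending            ▼]┃3f┃# server co


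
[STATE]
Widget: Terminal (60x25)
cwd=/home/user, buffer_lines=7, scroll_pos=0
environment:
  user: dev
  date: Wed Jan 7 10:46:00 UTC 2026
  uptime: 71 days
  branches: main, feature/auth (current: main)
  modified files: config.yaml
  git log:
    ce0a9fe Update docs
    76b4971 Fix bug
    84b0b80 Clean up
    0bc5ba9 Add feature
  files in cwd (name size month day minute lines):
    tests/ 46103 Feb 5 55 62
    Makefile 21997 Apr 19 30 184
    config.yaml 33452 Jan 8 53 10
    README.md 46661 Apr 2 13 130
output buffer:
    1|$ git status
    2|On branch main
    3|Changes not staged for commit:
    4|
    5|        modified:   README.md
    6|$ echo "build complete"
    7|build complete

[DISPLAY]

$ git status                                                
On branch main                                              
Changes not staged for commit:                              
                                                            
        modified:   README.md                               
$ echo "build complete"                                     
build complete                                              
$ █                                                         
                                                            
                                                            
                                                            
                                                            
                                                            
                                                            
                                                            
                                                            
                                                            
                                                            
                                                            
                                                            
                                                            
                                                            
                                                            
                                                            
                                                            


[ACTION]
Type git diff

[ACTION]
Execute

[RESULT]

$ git status                                                
On branch main                                              
Changes not staged for commit:                              
                                                            
        modified:   README.md                               
$ echo "build complete"                                     
build complete                                              
$ git diff                                                  
diff --git a/main.py b/main.py                              
--- a/main.py                                               
+++ b/main.py                                               
@@ -1,3 +1,4 @@                                             
+# updated                                                  
 import sys                                                 
$ █                                                         
                                                            
                                                            
                                                            
                                                            
                                                            
                                                            
                                                            
                                                            
                                                            
                                                            


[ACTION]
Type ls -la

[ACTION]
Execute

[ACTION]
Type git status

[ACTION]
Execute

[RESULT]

$ git status                                                
On branch main                                              
Changes not staged for commit:                              
                                                            
        modified:   README.md                               
$ echo "build complete"                                     
build complete                                              
$ git diff                                                  
diff --git a/main.py b/main.py                              
--- a/main.py                                               
+++ b/main.py                                               
@@ -1,3 +1,4 @@                                             
+# updated                                                  
 import sys                                                 
$ ls -la                                                    
drwxr-xr-x  1 dev group    46103 Feb  5 10:55 tests/        
-rw-r--r--  1 dev group    21997 Apr 19 10:30 Makefile      
-rw-r--r--  1 dev group    33452 Jan  8 10:53 config.yaml   
-rw-r--r--  1 dev group    46661 Apr  2 10:13 README.md     
$ git status                                                
On branch main                                              
Changes not staged for commit:                              
                                                            
        modified:   config.yaml                             
$ █                                                         


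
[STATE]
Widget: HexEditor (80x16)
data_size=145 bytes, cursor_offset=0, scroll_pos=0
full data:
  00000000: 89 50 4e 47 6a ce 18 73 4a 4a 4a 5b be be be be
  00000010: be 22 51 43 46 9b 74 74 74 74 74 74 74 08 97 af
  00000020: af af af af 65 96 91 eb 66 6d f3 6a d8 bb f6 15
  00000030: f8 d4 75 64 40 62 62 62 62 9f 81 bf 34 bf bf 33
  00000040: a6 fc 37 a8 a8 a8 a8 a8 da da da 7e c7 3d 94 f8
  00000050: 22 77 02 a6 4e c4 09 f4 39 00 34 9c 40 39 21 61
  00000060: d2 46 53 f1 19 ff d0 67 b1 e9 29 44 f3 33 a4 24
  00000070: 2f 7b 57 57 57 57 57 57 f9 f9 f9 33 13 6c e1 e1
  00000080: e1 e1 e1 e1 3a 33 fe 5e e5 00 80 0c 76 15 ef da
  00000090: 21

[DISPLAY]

00000000  89 50 4e 47 6a ce 18 73  4a 4a 4a 5b be be be be  |.PNGj..sJJJ[....|  
00000010  be 22 51 43 46 9b 74 74  74 74 74 74 74 08 97 af  |."QCF.ttttttt...|  
00000020  af af af af 65 96 91 eb  66 6d f3 6a d8 bb f6 15  |....e...fm.j....|  
00000030  f8 d4 75 64 40 62 62 62  62 9f 81 bf 34 bf bf 33  |..ud@bbbb...4..3|  
00000040  a6 fc 37 a8 a8 a8 a8 a8  da da da 7e c7 3d 94 f8  |..7........~.=..|  
00000050  22 77 02 a6 4e c4 09 f4  39 00 34 9c 40 39 21 61  |"w..N...9.4.@9!a|  
00000060  d2 46 53 f1 19 ff d0 67  b1 e9 29 44 f3 33 a4 24  |.FS....g..)D.3.$|  
00000070  2f 7b 57 57 57 57 57 57  f9 f9 f9 33 13 6c e1 e1  |/{WWWWWW...3.l..|  
00000080  e1 e1 e1 e1 3a 33 fe 5e  e5 00 80 0c 76 15 ef da  |....:3.^....v...|  
00000090  21                                                |!               |  
                                                                                
                                                                                
                                                                                
                                                                                
                                                                                
                                                                                


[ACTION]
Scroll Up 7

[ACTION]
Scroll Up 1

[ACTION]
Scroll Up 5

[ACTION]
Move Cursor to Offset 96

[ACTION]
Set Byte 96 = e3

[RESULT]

00000000  89 50 4e 47 6a ce 18 73  4a 4a 4a 5b be be be be  |.PNGj..sJJJ[....|  
00000010  be 22 51 43 46 9b 74 74  74 74 74 74 74 08 97 af  |."QCF.ttttttt...|  
00000020  af af af af 65 96 91 eb  66 6d f3 6a d8 bb f6 15  |....e...fm.j....|  
00000030  f8 d4 75 64 40 62 62 62  62 9f 81 bf 34 bf bf 33  |..ud@bbbb...4..3|  
00000040  a6 fc 37 a8 a8 a8 a8 a8  da da da 7e c7 3d 94 f8  |..7........~.=..|  
00000050  22 77 02 a6 4e c4 09 f4  39 00 34 9c 40 39 21 61  |"w..N...9.4.@9!a|  
00000060  E3 46 53 f1 19 ff d0 67  b1 e9 29 44 f3 33 a4 24  |.FS....g..)D.3.$|  
00000070  2f 7b 57 57 57 57 57 57  f9 f9 f9 33 13 6c e1 e1  |/{WWWWWW...3.l..|  
00000080  e1 e1 e1 e1 3a 33 fe 5e  e5 00 80 0c 76 15 ef da  |....:3.^....v...|  
00000090  21                                                |!               |  
                                                                                
                                                                                
                                                                                
                                                                                
                                                                                
                                                                                


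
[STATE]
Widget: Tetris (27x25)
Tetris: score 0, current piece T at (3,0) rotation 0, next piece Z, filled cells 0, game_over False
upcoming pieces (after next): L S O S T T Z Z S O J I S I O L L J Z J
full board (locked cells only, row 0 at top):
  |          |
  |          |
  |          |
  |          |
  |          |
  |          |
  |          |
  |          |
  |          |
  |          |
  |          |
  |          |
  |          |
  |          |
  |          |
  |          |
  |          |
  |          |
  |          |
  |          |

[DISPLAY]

    ▒     │Next:           
   ▒▒▒    │▓▓              
          │ ▓▓             
          │                
          │                
          │                
          │Score:          
          │0               
          │                
          │                
          │                
          │                
          │                
          │                
          │                
          │                
          │                
          │                
          │                
          │                
          │                
          │                
          │                
          │                
          │                


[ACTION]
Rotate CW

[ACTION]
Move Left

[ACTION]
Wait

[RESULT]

          │Next:           
  ▒       │▓▓              
  ▒▒      │ ▓▓             
  ▒       │                
          │                
          │                
          │Score:          
          │0               
          │                
          │                
          │                
          │                
          │                
          │                
          │                
          │                
          │                
          │                
          │                
          │                
          │                
          │                
          │                
          │                
          │                


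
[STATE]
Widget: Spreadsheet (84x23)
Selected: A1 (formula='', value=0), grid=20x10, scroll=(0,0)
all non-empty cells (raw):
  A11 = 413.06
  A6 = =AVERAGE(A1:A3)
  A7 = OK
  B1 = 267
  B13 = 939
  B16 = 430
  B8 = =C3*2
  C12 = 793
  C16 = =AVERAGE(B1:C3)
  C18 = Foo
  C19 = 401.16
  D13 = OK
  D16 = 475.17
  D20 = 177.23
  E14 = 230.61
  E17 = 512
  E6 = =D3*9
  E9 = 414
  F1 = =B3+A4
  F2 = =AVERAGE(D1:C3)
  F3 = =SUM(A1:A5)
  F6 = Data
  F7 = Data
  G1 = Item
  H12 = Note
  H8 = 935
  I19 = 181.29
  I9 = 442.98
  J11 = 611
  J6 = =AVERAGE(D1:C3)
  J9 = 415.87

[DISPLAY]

A1:                                                                                 
       A       B       C       D       E       F       G       H       I       J    
------------------------------------------------------------------------------------
  1      [0]     267       0       0       0       0Item           0       0       0
  2        0       0       0       0       0       0       0       0       0       0
  3        0       0       0       0       0       0       0       0       0       0
  4        0       0       0       0       0       0       0       0       0       0
  5        0       0       0       0       0       0       0       0       0       0
  6        0       0       0       0       0Data           0       0       0       0
  7 OK             0       0       0       0Data           0       0       0       0
  8        0       0       0       0       0       0       0     935       0       0
  9        0       0       0       0     414       0       0       0  442.98  415.87
 10        0       0       0       0       0       0       0       0       0       0
 11   413.06       0       0       0       0       0       0       0       0     611
 12        0       0     793       0       0       0       0Note           0       0
 13        0     939       0OK             0       0       0       0       0       0
 14        0       0       0       0  230.61       0       0       0       0       0
 15        0       0       0       0       0       0       0       0       0       0
 16        0     430   44.50  475.17       0       0       0       0       0       0
 17        0       0       0       0     512       0       0       0       0       0
 18        0       0Foo            0       0       0       0       0       0       0
 19        0       0  401.16       0       0       0       0       0  181.29       0
 20        0       0       0  177.23       0       0       0       0       0       0


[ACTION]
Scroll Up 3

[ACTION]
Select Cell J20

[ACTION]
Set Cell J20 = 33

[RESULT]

J20: 33                                                                             
       A       B       C       D       E       F       G       H       I       J    
------------------------------------------------------------------------------------
  1        0     267       0       0       0       0Item           0       0       0
  2        0       0       0       0       0       0       0       0       0       0
  3        0       0       0       0       0       0       0       0       0       0
  4        0       0       0       0       0       0       0       0       0       0
  5        0       0       0       0       0       0       0       0       0       0
  6        0       0       0       0       0Data           0       0       0       0
  7 OK             0       0       0       0Data           0       0       0       0
  8        0       0       0       0       0       0       0     935       0       0
  9        0       0       0       0     414       0       0       0  442.98  415.87
 10        0       0       0       0       0       0       0       0       0       0
 11   413.06       0       0       0       0       0       0       0       0     611
 12        0       0     793       0       0       0       0Note           0       0
 13        0     939       0OK             0       0       0       0       0       0
 14        0       0       0       0  230.61       0       0       0       0       0
 15        0       0       0       0       0       0       0       0       0       0
 16        0     430   44.50  475.17       0       0       0       0       0       0
 17        0       0       0       0     512       0       0       0       0       0
 18        0       0Foo            0       0       0       0       0       0       0
 19        0       0  401.16       0       0       0       0       0  181.29       0
 20        0       0       0  177.23       0       0       0       0       0    [33]


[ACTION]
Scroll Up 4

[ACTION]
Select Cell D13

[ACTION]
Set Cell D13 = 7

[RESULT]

D13: 7                                                                              
       A       B       C       D       E       F       G       H       I       J    
------------------------------------------------------------------------------------
  1        0     267       0       0       0       0Item           0       0       0
  2        0       0       0       0       0       0       0       0       0       0
  3        0       0       0       0       0       0       0       0       0       0
  4        0       0       0       0       0       0       0       0       0       0
  5        0       0       0       0       0       0       0       0       0       0
  6        0       0       0       0       0Data           0       0       0       0
  7 OK             0       0       0       0Data           0       0       0       0
  8        0       0       0       0       0       0       0     935       0       0
  9        0       0       0       0     414       0       0       0  442.98  415.87
 10        0       0       0       0       0       0       0       0       0       0
 11   413.06       0       0       0       0       0       0       0       0     611
 12        0       0     793       0       0       0       0Note           0       0
 13        0     939       0     [7]       0       0       0       0       0       0
 14        0       0       0       0  230.61       0       0       0       0       0
 15        0       0       0       0       0       0       0       0       0       0
 16        0     430   44.50  475.17       0       0       0       0       0       0
 17        0       0       0       0     512       0       0       0       0       0
 18        0       0Foo            0       0       0       0       0       0       0
 19        0       0  401.16       0       0       0       0       0  181.29       0
 20        0       0       0  177.23       0       0       0       0       0      33


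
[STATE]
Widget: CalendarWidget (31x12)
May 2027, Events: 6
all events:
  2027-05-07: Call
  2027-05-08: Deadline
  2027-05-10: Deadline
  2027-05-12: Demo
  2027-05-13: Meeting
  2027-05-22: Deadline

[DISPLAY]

            May 2027           
Mo Tu We Th Fr Sa Su           
                1  2           
 3  4  5  6  7*  8*  9         
10* 11 12* 13* 14 15 16        
17 18 19 20 21 22* 23          
24 25 26 27 28 29 30           
31                             
                               
                               
                               
                               


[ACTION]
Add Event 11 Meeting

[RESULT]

            May 2027           
Mo Tu We Th Fr Sa Su           
                1  2           
 3  4  5  6  7*  8*  9         
10* 11* 12* 13* 14 15 16       
17 18 19 20 21 22* 23          
24 25 26 27 28 29 30           
31                             
                               
                               
                               
                               


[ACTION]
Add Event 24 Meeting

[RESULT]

            May 2027           
Mo Tu We Th Fr Sa Su           
                1  2           
 3  4  5  6  7*  8*  9         
10* 11* 12* 13* 14 15 16       
17 18 19 20 21 22* 23          
24* 25 26 27 28 29 30          
31                             
                               
                               
                               
                               


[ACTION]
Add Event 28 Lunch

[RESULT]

            May 2027           
Mo Tu We Th Fr Sa Su           
                1  2           
 3  4  5  6  7*  8*  9         
10* 11* 12* 13* 14 15 16       
17 18 19 20 21 22* 23          
24* 25 26 27 28* 29 30         
31                             
                               
                               
                               
                               


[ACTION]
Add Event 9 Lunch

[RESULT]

            May 2027           
Mo Tu We Th Fr Sa Su           
                1  2           
 3  4  5  6  7*  8*  9*        
10* 11* 12* 13* 14 15 16       
17 18 19 20 21 22* 23          
24* 25 26 27 28* 29 30         
31                             
                               
                               
                               
                               


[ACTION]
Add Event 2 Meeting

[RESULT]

            May 2027           
Mo Tu We Th Fr Sa Su           
                1  2*          
 3  4  5  6  7*  8*  9*        
10* 11* 12* 13* 14 15 16       
17 18 19 20 21 22* 23          
24* 25 26 27 28* 29 30         
31                             
                               
                               
                               
                               


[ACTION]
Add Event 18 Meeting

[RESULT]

            May 2027           
Mo Tu We Th Fr Sa Su           
                1  2*          
 3  4  5  6  7*  8*  9*        
10* 11* 12* 13* 14 15 16       
17 18* 19 20 21 22* 23         
24* 25 26 27 28* 29 30         
31                             
                               
                               
                               
                               


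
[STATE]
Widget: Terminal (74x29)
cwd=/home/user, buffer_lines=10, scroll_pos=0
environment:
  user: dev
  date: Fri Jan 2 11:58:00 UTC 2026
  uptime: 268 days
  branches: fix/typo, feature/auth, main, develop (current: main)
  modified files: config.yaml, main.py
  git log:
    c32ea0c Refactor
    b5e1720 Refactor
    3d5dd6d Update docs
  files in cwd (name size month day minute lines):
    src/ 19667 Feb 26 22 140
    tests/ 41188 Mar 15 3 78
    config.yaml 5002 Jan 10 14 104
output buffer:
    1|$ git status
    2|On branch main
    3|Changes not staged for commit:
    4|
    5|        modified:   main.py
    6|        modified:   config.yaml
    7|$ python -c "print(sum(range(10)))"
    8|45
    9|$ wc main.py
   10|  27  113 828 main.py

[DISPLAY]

$ git status                                                              
On branch main                                                            
Changes not staged for commit:                                            
                                                                          
        modified:   main.py                                               
        modified:   config.yaml                                           
$ python -c "print(sum(range(10)))"                                       
45                                                                        
$ wc main.py                                                              
  27  113 828 main.py                                                     
$ █                                                                       
                                                                          
                                                                          
                                                                          
                                                                          
                                                                          
                                                                          
                                                                          
                                                                          
                                                                          
                                                                          
                                                                          
                                                                          
                                                                          
                                                                          
                                                                          
                                                                          
                                                                          
                                                                          


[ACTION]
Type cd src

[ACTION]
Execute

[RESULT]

$ git status                                                              
On branch main                                                            
Changes not staged for commit:                                            
                                                                          
        modified:   main.py                                               
        modified:   config.yaml                                           
$ python -c "print(sum(range(10)))"                                       
45                                                                        
$ wc main.py                                                              
  27  113 828 main.py                                                     
$ cd src                                                                  
                                                                          
$ █                                                                       
                                                                          
                                                                          
                                                                          
                                                                          
                                                                          
                                                                          
                                                                          
                                                                          
                                                                          
                                                                          
                                                                          
                                                                          
                                                                          
                                                                          
                                                                          
                                                                          


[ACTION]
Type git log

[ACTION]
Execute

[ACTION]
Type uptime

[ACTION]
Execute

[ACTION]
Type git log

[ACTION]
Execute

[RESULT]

$ git status                                                              
On branch main                                                            
Changes not staged for commit:                                            
                                                                          
        modified:   main.py                                               
        modified:   config.yaml                                           
$ python -c "print(sum(range(10)))"                                       
45                                                                        
$ wc main.py                                                              
  27  113 828 main.py                                                     
$ cd src                                                                  
                                                                          
$ git log                                                                 
c32ea0c Refactor                                                          
b5e1720 Refactor                                                          
3d5dd6d Update docs                                                       
$ uptime                                                                  
 10:00  up 268 days                                                       
$ git log                                                                 
c32ea0c Refactor                                                          
b5e1720 Refactor                                                          
3d5dd6d Update docs                                                       
$ █                                                                       
                                                                          
                                                                          
                                                                          
                                                                          
                                                                          
                                                                          
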